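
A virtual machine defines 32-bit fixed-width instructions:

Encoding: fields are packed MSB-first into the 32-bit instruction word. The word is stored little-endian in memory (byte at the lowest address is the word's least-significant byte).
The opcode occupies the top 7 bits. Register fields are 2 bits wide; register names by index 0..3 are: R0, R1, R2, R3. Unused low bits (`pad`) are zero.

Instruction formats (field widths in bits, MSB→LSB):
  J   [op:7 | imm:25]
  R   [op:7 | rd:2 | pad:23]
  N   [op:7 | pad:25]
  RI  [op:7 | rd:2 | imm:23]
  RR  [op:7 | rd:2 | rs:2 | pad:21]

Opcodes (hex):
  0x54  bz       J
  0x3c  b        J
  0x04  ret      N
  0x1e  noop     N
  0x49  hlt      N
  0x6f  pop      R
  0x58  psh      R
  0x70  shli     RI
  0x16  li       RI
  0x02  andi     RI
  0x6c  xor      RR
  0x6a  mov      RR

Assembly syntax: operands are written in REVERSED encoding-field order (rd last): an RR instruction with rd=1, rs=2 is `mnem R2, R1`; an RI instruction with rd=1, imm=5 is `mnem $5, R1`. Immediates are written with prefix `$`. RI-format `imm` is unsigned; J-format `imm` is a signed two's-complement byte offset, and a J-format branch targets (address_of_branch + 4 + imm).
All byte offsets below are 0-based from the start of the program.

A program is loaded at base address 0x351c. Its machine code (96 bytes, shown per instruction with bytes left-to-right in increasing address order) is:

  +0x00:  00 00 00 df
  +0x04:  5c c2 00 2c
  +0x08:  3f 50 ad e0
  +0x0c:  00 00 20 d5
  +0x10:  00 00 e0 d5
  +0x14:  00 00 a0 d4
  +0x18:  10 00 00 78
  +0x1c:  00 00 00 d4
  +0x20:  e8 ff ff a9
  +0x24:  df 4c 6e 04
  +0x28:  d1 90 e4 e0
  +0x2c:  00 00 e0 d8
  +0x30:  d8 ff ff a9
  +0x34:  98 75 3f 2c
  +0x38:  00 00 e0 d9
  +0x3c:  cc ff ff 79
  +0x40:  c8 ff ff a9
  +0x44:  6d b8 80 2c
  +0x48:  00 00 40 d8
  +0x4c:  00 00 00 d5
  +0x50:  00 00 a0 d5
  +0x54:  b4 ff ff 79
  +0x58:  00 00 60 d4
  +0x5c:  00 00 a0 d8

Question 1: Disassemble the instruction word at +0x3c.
b $-52

off 0x3c: read cc ff ff 79 as little → 0x79ffffcc
  op=0x79ffffcc>>25=0x3c ⇒ b (J)
  imm: (w>>0)&0x1ffffff=0x1ffffcc (s25→-52) → $-52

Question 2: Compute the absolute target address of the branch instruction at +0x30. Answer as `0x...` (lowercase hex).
0x3528

[30] d8 ff ff a9 → 0xa9ffffd8
  top 7b → 0x54 → bz [J]
  imm: (w>>0)&0x1ffffff=0x1ffffd8 (s25→-40) → $-40
  target = base 0x351c + off 0x30 + 4 + imm -40 = 0x3528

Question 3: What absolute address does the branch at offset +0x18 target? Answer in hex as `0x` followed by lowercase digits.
0x3548

off 0x18: read 10 00 00 78 as little → 0x78000010
  op=0x78000010>>25=0x3c ⇒ b (J)
  [24:0] imm=16 = $16
  target = base 0x351c + off 0x18 + 4 + imm 16 = 0x3548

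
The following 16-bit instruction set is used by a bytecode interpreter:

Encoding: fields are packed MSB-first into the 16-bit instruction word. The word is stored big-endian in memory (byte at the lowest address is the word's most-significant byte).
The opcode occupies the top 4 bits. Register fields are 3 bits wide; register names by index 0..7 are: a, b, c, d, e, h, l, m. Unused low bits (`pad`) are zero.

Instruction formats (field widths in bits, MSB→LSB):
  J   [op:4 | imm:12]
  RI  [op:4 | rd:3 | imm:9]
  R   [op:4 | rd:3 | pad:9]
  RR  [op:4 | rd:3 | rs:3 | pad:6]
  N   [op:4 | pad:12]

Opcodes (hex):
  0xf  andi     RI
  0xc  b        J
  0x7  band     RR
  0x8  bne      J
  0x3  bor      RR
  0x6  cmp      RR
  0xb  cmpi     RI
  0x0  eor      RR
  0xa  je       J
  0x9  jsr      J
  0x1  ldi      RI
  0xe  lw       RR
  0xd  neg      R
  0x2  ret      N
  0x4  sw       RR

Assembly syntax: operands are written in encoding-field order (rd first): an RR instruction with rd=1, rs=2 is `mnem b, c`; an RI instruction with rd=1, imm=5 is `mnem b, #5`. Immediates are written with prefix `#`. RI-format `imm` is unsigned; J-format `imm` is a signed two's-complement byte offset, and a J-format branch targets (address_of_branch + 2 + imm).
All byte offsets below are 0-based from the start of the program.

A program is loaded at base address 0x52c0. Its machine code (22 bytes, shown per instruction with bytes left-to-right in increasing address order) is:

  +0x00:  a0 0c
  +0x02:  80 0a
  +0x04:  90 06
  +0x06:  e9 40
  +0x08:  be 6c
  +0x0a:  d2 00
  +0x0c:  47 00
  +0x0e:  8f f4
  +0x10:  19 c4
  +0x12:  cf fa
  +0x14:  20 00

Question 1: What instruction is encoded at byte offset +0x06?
[06] e9 40 → 0xe940
  top 4b → 0xe → lw [RR]
  rd@[11:9]=0x4 ⇒ e
  rs@[8:6]=0x5 ⇒ h

lw e, h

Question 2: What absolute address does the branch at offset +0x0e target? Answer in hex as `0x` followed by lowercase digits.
0x52c4

[0e] 8f f4 → 0x8ff4
  top 4b → 0x8 → bne [J]
  imm@[11:0]=0xff4 (s12→-12) ⇒ #-12
  target = base 0x52c0 + off 0x0e + 2 + imm -12 = 0x52c4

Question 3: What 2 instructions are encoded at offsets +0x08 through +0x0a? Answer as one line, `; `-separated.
cmpi m, #108; neg b

[08] be 6c → 0xbe6c
  opcode bits[15:12]=0xb: cmpi/RI
  rd@[11:9]=0x7 ⇒ m
  imm@[8:0]=0x6c ⇒ #108
[0a] d2 00 → 0xd200
  opcode bits[15:12]=0xd: neg/R
  rd@[11:9]=0x1 ⇒ b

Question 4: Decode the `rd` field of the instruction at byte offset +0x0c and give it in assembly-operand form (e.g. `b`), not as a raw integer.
d

[0c] 47 00 → 0x4700
  top 4b → 0x4 → sw [RR]
  rd@[11:9]=0x3 ⇒ d
  rs@[8:6]=0x4 ⇒ e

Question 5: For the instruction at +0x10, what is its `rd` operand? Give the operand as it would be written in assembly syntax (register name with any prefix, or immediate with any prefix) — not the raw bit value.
+0x10: 19 c4 ⇒ word 0x19c4 (big)
  top 4b → 0x1 → ldi [RI]
  rd@[11:9]=0x4 ⇒ e
  imm@[8:0]=0x1c4 ⇒ #452

e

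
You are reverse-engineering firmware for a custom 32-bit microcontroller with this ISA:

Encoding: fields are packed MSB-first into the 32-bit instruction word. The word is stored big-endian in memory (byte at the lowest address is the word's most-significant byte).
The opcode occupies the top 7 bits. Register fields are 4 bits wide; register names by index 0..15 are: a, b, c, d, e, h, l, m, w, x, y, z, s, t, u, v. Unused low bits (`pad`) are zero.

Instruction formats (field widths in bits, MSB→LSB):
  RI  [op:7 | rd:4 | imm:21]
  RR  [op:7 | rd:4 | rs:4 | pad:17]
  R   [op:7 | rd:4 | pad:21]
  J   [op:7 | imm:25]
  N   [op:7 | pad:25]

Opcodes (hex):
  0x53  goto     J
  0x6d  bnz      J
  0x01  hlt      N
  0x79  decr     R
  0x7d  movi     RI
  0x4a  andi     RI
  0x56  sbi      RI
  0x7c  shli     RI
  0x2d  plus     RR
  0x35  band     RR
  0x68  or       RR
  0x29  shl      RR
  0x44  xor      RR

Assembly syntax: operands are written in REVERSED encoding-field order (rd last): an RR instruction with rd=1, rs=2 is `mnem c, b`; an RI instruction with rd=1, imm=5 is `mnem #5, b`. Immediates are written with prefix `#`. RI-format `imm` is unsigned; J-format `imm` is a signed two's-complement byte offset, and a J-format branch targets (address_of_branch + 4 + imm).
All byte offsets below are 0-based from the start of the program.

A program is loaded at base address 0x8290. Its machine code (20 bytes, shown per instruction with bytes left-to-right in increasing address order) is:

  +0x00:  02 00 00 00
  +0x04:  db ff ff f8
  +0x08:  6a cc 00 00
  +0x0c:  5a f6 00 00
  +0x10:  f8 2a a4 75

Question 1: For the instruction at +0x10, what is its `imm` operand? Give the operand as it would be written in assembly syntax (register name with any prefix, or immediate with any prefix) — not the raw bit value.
@+10  big-endian(f8 2a a4 75) = 0xf82aa475
  op=0xf82aa475>>25=0x7c ⇒ shli (RI)
  [24:21] rd=1 = b
  [20:0] imm=697461 = #697461

#697461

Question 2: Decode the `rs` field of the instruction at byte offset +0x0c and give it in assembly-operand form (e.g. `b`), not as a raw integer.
@+0c  big-endian(5a f6 00 00) = 0x5af60000
  op=0x5af60000>>25=0x2d ⇒ plus (RR)
  rd@[24:21]=0x7 ⇒ m
  rs@[20:17]=0xb ⇒ z

z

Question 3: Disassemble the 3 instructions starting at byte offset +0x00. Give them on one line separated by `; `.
+0x00: 02 00 00 00 ⇒ word 0x02000000 (big)
  top 7b → 0x1 → hlt [N]
+0x04: db ff ff f8 ⇒ word 0xdbfffff8 (big)
  top 7b → 0x6d → bnz [J]
  imm: (w>>0)&0x1ffffff=0x1fffff8 (s25→-8) → #-8
+0x08: 6a cc 00 00 ⇒ word 0x6acc0000 (big)
  top 7b → 0x35 → band [RR]
  rd: (w>>21)&0xf=0x6 → l
  rs: (w>>17)&0xf=0x6 → l

hlt; bnz #-8; band l, l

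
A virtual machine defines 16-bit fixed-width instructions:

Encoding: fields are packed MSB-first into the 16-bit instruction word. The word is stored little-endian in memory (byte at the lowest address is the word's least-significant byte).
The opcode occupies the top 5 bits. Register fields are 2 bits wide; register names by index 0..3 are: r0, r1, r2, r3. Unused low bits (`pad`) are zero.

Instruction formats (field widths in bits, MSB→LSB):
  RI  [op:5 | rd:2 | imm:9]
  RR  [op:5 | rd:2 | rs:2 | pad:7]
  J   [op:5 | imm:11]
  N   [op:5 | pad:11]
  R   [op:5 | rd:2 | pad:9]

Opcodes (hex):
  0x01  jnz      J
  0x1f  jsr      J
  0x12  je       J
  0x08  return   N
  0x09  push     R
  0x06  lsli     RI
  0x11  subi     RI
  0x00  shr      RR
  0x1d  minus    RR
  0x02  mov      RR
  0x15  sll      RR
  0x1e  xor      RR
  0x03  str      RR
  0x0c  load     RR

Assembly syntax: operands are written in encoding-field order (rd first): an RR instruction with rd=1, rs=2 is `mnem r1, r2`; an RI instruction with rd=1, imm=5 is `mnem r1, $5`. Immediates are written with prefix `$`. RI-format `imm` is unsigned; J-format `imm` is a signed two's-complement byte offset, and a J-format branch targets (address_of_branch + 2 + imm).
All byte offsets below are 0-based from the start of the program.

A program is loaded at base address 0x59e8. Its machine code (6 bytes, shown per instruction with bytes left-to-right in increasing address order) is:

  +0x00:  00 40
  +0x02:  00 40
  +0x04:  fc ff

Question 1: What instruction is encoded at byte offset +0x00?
+0x00: 00 40 ⇒ word 0x4000 (little)
  op=0x4000>>11=0x8 ⇒ return (N)

return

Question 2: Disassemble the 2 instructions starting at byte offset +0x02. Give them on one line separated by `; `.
[02] 00 40 → 0x4000
  op=0x4000>>11=0x8 ⇒ return (N)
[04] fc ff → 0xfffc
  op=0xfffc>>11=0x1f ⇒ jsr (J)
  [10:0] imm=2044 (s11→-4) = $-4

return; jsr $-4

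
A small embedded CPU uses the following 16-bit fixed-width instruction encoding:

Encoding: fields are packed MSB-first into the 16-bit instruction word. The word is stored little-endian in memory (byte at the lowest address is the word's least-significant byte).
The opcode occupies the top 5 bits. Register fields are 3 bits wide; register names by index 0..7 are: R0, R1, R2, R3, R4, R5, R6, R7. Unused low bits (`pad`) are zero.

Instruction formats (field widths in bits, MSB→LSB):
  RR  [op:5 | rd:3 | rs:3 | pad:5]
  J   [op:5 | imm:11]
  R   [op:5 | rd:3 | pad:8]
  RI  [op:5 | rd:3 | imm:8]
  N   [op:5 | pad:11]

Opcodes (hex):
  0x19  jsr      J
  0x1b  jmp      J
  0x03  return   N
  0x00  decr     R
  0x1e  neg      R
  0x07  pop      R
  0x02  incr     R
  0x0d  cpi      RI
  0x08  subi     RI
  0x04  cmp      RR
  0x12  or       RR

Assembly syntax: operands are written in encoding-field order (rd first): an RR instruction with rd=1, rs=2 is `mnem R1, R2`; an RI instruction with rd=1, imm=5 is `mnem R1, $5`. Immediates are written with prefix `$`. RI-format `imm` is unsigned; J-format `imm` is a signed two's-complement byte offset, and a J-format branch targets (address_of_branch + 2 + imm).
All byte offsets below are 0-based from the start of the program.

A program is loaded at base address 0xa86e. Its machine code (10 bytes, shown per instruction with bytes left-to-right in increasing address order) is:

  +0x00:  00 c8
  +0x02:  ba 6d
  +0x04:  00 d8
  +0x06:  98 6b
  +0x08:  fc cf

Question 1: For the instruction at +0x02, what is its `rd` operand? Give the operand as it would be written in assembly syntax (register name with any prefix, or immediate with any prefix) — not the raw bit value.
off 0x02: read ba 6d as little → 0x6dba
  opcode bits[15:11]=0xd: cpi/RI
  rd@[10:8]=0x5 ⇒ R5
  imm@[7:0]=0xba ⇒ $186

R5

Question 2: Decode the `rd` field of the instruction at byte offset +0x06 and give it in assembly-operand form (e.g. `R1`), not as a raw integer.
R3

[06] 98 6b → 0x6b98
  opcode bits[15:11]=0xd: cpi/RI
  rd@[10:8]=0x3 ⇒ R3
  imm@[7:0]=0x98 ⇒ $152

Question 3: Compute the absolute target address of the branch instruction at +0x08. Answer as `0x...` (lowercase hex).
+0x08: fc cf ⇒ word 0xcffc (little)
  top 5b → 0x19 → jsr [J]
  imm: (w>>0)&0x7ff=0x7fc (s11→-4) → $-4
  target = base 0xa86e + off 0x08 + 2 + imm -4 = 0xa874

0xa874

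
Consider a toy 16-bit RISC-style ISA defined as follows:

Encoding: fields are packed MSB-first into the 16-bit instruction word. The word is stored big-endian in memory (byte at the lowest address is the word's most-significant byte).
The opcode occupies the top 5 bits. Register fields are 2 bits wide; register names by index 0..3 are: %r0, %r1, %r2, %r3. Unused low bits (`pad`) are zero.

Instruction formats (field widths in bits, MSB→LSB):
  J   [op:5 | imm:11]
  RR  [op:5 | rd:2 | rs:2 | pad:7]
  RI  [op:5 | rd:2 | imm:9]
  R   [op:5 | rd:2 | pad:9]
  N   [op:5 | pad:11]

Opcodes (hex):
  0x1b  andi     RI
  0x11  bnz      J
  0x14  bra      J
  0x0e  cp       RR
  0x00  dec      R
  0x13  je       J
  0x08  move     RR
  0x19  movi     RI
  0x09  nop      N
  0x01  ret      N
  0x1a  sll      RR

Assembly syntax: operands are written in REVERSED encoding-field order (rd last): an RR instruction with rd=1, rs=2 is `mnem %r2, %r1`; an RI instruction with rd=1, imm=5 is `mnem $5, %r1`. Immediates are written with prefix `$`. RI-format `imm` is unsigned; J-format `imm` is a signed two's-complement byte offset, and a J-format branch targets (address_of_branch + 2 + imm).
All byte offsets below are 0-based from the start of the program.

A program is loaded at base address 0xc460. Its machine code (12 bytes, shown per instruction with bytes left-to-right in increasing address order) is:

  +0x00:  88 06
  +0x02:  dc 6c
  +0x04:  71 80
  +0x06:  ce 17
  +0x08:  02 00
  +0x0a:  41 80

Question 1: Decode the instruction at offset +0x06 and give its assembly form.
movi $23, %r3

@+06  big-endian(ce 17) = 0xce17
  op=0xce17>>11=0x19 ⇒ movi (RI)
  rd: (w>>9)&0x3=0x3 → %r3
  imm: (w>>0)&0x1ff=0x17 → $23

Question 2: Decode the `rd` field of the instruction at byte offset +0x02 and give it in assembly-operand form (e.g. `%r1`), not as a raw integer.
%r2

[02] dc 6c → 0xdc6c
  op=0xdc6c>>11=0x1b ⇒ andi (RI)
  rd: (w>>9)&0x3=0x2 → %r2
  imm: (w>>0)&0x1ff=0x6c → $108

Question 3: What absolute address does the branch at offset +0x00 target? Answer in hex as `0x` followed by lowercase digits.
0xc468

@+00  big-endian(88 06) = 0x8806
  top 5b → 0x11 → bnz [J]
  imm@[10:0]=0x6 ⇒ $6
  target = base 0xc460 + off 0x00 + 2 + imm 6 = 0xc468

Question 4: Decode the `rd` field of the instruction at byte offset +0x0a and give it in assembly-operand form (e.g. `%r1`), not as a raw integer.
%r0

[0a] 41 80 → 0x4180
  top 5b → 0x8 → move [RR]
  rd@[10:9]=0x0 ⇒ %r0
  rs@[8:7]=0x3 ⇒ %r3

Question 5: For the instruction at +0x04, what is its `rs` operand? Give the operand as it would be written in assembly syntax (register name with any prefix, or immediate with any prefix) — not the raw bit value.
%r3

off 0x04: read 71 80 as big → 0x7180
  top 5b → 0xe → cp [RR]
  [10:9] rd=0 = %r0
  [8:7] rs=3 = %r3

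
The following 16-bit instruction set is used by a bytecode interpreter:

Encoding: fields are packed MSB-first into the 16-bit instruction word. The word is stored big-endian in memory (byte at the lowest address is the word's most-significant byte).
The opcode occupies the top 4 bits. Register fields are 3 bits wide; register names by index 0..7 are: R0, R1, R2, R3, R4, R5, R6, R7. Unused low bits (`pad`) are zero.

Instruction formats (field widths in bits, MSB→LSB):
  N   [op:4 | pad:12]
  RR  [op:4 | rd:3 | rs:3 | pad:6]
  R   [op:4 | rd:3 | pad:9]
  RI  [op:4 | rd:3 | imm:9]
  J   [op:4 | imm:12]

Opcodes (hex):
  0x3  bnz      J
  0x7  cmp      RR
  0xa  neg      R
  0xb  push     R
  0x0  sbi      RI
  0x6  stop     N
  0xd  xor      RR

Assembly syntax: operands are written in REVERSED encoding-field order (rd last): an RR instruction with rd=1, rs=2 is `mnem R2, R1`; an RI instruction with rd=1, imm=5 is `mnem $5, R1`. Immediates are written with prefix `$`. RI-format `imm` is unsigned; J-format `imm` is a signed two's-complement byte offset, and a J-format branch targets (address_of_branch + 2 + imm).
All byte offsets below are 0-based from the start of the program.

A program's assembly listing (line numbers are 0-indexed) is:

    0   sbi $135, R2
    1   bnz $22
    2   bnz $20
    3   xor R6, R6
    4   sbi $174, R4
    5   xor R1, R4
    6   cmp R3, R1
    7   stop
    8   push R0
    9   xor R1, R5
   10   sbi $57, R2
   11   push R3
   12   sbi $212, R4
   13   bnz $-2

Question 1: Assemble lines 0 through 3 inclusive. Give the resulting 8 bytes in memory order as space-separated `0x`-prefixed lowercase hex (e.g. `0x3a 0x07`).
L0: sbi op=0x0:4|rd=2:3|imm=135:9 ⇒ 0x0487 ⇒ big 04 87
L1: bnz op=0x3:4|imm=22:12 ⇒ 0x3016 ⇒ big 30 16
L2: bnz op=0x3:4|imm=20:12 ⇒ 0x3014 ⇒ big 30 14
L3: xor op=0xd:4|rd=6:3|rs=6:3|pad=0:6 ⇒ 0xdd80 ⇒ big dd 80

0x04 0x87 0x30 0x16 0x30 0x14 0xdd 0x80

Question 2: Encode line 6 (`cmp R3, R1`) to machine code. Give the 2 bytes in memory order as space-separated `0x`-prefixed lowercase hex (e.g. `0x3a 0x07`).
line 6 (cmp): pack op=0x7:4|rd=1:3|rs=3:3|pad=0:6 = 0x72c0; big→ 72 c0

0x72 0xc0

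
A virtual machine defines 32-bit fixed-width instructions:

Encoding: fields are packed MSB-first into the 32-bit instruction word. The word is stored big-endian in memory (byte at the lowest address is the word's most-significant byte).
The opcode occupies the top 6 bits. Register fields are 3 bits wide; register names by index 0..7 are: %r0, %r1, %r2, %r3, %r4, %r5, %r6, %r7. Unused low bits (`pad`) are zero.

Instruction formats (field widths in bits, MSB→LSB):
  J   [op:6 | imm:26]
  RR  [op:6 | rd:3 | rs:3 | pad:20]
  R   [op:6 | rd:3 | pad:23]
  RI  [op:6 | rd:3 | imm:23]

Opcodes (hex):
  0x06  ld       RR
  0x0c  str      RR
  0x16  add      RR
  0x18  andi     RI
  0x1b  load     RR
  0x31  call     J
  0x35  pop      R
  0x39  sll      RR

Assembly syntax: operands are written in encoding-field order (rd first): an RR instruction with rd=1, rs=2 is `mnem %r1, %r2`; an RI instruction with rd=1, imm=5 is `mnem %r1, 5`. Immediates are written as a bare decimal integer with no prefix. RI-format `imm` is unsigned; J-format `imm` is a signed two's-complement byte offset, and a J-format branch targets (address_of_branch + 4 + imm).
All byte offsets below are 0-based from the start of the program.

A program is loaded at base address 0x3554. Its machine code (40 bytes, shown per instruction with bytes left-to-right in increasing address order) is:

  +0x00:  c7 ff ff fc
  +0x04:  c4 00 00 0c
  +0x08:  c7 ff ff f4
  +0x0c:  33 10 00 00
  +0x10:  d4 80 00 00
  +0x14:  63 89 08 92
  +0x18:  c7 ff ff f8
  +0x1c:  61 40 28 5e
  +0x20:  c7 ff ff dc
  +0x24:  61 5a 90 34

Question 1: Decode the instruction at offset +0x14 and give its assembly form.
andi %r7, 592018

off 0x14: read 63 89 08 92 as big → 0x63890892
  top 6b → 0x18 → andi [RI]
  rd: (w>>23)&0x7=0x7 → %r7
  imm: (w>>0)&0x7fffff=0x90892 → 592018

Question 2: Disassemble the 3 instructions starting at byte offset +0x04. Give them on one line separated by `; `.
call 12; call -12; str %r6, %r1

@+04  big-endian(c4 00 00 0c) = 0xc400000c
  top 6b → 0x31 → call [J]
  [25:0] imm=12 = 12
@+08  big-endian(c7 ff ff f4) = 0xc7fffff4
  top 6b → 0x31 → call [J]
  [25:0] imm=67108852 (s26→-12) = -12
@+0c  big-endian(33 10 00 00) = 0x33100000
  top 6b → 0xc → str [RR]
  [25:23] rd=6 = %r6
  [22:20] rs=1 = %r1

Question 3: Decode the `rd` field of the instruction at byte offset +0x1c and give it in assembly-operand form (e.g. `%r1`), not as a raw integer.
%r2

off 0x1c: read 61 40 28 5e as big → 0x6140285e
  top 6b → 0x18 → andi [RI]
  rd: (w>>23)&0x7=0x2 → %r2
  imm: (w>>0)&0x7fffff=0x40285e → 4204638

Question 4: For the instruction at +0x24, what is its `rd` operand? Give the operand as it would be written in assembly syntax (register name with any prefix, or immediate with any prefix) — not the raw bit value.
%r2

[24] 61 5a 90 34 → 0x615a9034
  op=0x615a9034>>26=0x18 ⇒ andi (RI)
  rd: (w>>23)&0x7=0x2 → %r2
  imm: (w>>0)&0x7fffff=0x5a9034 → 5935156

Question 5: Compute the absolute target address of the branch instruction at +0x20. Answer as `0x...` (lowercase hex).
0x3554

+0x20: c7 ff ff dc ⇒ word 0xc7ffffdc (big)
  opcode bits[31:26]=0x31: call/J
  [25:0] imm=67108828 (s26→-36) = -36
  target = base 0x3554 + off 0x20 + 4 + imm -36 = 0x3554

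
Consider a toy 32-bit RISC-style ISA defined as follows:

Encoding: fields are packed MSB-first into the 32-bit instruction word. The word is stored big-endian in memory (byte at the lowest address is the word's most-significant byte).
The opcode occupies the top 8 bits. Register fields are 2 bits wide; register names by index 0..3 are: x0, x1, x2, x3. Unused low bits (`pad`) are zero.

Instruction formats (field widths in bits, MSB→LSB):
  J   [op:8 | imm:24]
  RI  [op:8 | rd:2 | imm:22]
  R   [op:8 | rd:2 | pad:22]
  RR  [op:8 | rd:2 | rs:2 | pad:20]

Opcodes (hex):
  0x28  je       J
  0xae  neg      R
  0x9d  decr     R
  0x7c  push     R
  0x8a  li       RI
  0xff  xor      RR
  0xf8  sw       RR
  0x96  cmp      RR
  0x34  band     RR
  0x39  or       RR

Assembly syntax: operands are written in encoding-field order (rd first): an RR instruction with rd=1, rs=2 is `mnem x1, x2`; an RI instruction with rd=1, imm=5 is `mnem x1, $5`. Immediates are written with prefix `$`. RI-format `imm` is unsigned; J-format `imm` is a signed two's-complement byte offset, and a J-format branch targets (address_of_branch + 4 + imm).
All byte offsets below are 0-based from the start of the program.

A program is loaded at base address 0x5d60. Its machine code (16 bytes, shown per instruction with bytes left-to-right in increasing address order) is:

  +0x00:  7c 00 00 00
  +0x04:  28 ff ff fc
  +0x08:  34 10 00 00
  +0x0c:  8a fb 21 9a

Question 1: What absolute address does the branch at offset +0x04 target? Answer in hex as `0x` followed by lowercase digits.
@+04  big-endian(28 ff ff fc) = 0x28fffffc
  opcode bits[31:24]=0x28: je/J
  imm@[23:0]=0xfffffc (s24→-4) ⇒ $-4
  target = base 0x5d60 + off 0x04 + 4 + imm -4 = 0x5d64

0x5d64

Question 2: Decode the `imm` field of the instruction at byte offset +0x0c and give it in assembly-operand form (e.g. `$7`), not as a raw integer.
@+0c  big-endian(8a fb 21 9a) = 0x8afb219a
  op=0x8afb219a>>24=0x8a ⇒ li (RI)
  [23:22] rd=3 = x3
  [21:0] imm=3875226 = $3875226

$3875226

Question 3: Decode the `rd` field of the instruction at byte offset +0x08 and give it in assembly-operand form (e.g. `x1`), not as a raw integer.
x0

[08] 34 10 00 00 → 0x34100000
  op=0x34100000>>24=0x34 ⇒ band (RR)
  [23:22] rd=0 = x0
  [21:20] rs=1 = x1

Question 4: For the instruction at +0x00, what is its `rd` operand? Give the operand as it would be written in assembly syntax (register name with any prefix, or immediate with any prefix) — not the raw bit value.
off 0x00: read 7c 00 00 00 as big → 0x7c000000
  op=0x7c000000>>24=0x7c ⇒ push (R)
  rd: (w>>22)&0x3=0x0 → x0

x0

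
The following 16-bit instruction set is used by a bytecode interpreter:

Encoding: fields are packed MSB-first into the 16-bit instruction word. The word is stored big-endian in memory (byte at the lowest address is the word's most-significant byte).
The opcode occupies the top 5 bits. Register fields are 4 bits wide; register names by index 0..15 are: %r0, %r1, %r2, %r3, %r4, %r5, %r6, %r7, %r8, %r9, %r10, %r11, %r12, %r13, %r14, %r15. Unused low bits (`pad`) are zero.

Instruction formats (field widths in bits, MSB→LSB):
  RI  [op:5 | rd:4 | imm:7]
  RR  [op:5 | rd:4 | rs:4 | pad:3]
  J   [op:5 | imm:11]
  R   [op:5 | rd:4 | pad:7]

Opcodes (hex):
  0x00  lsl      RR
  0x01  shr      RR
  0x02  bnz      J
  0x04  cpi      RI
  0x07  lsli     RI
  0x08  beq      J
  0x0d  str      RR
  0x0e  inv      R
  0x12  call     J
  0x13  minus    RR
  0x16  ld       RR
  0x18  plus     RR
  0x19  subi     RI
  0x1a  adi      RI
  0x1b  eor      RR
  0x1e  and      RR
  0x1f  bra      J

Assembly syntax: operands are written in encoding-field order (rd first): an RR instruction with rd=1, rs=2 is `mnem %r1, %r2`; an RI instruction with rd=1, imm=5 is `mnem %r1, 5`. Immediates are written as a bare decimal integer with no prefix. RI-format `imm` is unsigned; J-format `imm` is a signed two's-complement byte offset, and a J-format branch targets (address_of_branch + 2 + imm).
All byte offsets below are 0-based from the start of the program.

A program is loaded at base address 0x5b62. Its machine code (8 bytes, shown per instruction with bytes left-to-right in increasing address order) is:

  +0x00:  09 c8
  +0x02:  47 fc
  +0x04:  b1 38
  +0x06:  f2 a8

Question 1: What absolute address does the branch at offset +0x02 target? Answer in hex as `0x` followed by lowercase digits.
off 0x02: read 47 fc as big → 0x47fc
  op=0x47fc>>11=0x8 ⇒ beq (J)
  imm: (w>>0)&0x7ff=0x7fc (s11→-4) → -4
  target = base 0x5b62 + off 0x02 + 2 + imm -4 = 0x5b62

0x5b62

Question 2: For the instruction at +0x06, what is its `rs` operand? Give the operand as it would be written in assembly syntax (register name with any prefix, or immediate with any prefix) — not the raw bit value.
%r5

off 0x06: read f2 a8 as big → 0xf2a8
  op=0xf2a8>>11=0x1e ⇒ and (RR)
  rd@[10:7]=0x5 ⇒ %r5
  rs@[6:3]=0x5 ⇒ %r5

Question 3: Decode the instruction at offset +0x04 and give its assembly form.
off 0x04: read b1 38 as big → 0xb138
  opcode bits[15:11]=0x16: ld/RR
  [10:7] rd=2 = %r2
  [6:3] rs=7 = %r7

ld %r2, %r7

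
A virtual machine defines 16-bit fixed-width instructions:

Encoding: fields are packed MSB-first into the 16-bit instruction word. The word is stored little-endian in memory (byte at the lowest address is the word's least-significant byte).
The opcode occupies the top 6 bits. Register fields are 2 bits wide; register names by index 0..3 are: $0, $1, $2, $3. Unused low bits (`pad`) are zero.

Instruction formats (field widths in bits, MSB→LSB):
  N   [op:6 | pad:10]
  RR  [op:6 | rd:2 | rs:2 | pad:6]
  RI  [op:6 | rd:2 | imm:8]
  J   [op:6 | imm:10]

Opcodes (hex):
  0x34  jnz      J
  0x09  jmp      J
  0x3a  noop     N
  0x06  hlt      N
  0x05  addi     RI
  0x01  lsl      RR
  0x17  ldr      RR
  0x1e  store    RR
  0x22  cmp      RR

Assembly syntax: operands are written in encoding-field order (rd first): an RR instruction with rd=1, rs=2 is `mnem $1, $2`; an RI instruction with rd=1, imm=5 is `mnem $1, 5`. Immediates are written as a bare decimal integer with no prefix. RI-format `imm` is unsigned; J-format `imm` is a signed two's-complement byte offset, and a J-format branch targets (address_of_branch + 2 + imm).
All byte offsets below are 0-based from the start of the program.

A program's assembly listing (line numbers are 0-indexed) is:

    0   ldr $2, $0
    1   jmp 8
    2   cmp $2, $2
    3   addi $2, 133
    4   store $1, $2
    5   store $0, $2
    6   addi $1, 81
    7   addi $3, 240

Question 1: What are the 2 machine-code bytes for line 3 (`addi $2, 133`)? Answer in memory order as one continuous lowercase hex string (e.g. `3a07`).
3. addi fields op=0x5:6|rd=2:2|imm=133:8 → word 1685h → 85 16

8516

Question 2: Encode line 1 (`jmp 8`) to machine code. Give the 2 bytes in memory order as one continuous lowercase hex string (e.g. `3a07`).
0824

1. jmp fields op=0x9:6|imm=8:10 → word 2408h → 08 24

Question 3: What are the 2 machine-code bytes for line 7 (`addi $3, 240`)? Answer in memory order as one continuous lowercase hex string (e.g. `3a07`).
line 7 (addi): pack op=0x5:6|rd=3:2|imm=240:8 = 0x17f0; little→ f0 17

f017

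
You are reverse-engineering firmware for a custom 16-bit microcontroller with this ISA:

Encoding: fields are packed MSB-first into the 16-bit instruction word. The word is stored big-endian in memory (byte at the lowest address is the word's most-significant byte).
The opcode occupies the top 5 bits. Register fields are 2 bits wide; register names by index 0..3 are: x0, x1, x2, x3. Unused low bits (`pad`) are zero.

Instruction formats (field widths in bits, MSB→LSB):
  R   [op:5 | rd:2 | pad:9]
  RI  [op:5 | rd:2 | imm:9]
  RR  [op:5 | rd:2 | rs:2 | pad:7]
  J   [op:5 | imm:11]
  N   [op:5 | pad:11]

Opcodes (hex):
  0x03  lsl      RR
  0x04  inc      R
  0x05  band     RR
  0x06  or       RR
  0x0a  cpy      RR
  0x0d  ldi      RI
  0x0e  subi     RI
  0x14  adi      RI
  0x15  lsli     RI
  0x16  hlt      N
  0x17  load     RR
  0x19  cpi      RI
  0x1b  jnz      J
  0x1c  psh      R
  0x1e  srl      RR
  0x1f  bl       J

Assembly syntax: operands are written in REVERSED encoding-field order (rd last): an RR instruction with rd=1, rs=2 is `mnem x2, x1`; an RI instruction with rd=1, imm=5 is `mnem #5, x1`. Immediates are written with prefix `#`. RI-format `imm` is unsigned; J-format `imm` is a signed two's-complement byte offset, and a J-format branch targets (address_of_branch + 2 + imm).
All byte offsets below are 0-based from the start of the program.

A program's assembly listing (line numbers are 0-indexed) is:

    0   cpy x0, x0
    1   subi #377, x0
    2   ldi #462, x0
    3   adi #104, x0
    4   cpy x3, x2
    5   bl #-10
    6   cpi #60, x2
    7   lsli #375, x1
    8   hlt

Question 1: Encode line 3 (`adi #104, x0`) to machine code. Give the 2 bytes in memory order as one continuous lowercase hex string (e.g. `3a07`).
a068

line 3 (adi): pack op=0x14:5|rd=0:2|imm=104:9 = 0xa068; big→ a0 68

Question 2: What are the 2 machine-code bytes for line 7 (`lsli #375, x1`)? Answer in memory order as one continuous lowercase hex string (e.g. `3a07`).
ab77

line 7 (lsli): pack op=0x15:5|rd=1:2|imm=375:9 = 0xab77; big→ ab 77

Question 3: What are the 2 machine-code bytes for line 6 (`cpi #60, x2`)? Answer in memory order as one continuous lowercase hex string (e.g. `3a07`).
cc3c

line 6 (cpi): pack op=0x19:5|rd=2:2|imm=60:9 = 0xcc3c; big→ cc 3c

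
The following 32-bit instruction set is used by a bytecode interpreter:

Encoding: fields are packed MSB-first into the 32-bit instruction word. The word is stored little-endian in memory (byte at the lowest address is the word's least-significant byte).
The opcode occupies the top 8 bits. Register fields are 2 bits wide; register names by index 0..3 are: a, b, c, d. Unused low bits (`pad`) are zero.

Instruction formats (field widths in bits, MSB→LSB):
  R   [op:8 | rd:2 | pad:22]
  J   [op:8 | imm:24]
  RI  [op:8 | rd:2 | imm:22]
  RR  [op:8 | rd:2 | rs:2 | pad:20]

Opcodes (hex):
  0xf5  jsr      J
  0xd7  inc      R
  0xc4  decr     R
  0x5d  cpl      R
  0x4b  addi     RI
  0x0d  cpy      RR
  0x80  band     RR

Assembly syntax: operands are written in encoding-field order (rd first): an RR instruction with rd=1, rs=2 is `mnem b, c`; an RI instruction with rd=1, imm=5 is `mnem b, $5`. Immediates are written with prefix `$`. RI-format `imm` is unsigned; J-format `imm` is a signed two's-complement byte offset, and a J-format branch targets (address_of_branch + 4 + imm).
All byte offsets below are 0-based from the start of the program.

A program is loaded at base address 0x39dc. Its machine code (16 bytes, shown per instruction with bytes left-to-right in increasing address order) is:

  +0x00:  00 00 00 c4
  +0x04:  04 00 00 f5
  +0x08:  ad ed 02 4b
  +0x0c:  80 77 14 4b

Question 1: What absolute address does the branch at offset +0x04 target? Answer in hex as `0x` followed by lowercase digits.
0x39e8

off 0x04: read 04 00 00 f5 as little → 0xf5000004
  opcode bits[31:24]=0xf5: jsr/J
  [23:0] imm=4 = $4
  target = base 0x39dc + off 0x04 + 4 + imm 4 = 0x39e8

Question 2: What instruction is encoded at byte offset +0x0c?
[0c] 80 77 14 4b → 0x4b147780
  op=0x4b147780>>24=0x4b ⇒ addi (RI)
  [23:22] rd=0 = a
  [21:0] imm=1341312 = $1341312

addi a, $1341312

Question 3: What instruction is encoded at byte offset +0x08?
addi a, $191917

+0x08: ad ed 02 4b ⇒ word 0x4b02edad (little)
  op=0x4b02edad>>24=0x4b ⇒ addi (RI)
  rd: (w>>22)&0x3=0x0 → a
  imm: (w>>0)&0x3fffff=0x2edad → $191917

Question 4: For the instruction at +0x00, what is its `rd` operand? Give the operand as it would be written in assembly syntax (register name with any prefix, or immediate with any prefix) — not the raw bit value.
a

@+00  little-endian(00 00 00 c4) = 0xc4000000
  top 8b → 0xc4 → decr [R]
  rd@[23:22]=0x0 ⇒ a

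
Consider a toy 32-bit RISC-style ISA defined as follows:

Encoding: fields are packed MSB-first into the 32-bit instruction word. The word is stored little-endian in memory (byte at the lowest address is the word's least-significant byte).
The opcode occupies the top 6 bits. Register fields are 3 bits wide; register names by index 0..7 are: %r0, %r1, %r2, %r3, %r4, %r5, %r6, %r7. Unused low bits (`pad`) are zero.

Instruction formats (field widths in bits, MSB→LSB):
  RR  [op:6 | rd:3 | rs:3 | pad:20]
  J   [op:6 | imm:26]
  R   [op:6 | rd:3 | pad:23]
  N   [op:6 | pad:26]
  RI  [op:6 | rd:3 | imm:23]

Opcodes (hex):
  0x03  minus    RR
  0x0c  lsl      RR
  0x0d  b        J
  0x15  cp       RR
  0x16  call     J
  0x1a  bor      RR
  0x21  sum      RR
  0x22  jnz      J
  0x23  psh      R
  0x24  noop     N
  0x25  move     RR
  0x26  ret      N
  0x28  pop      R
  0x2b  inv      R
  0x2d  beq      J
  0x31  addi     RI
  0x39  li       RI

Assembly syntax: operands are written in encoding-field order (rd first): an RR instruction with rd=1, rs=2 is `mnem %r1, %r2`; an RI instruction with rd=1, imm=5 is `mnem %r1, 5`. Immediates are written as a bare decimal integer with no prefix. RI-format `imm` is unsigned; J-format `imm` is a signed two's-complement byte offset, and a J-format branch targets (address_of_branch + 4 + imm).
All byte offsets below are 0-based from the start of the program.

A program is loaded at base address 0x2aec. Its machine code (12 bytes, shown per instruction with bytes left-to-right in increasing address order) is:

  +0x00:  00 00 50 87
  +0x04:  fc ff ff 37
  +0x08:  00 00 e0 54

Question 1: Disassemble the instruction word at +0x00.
[00] 00 00 50 87 → 0x87500000
  opcode bits[31:26]=0x21: sum/RR
  rd@[25:23]=0x6 ⇒ %r6
  rs@[22:20]=0x5 ⇒ %r5

sum %r6, %r5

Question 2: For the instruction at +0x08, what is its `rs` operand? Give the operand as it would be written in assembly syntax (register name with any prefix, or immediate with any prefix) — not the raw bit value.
%r6

off 0x08: read 00 00 e0 54 as little → 0x54e00000
  op=0x54e00000>>26=0x15 ⇒ cp (RR)
  rd: (w>>23)&0x7=0x1 → %r1
  rs: (w>>20)&0x7=0x6 → %r6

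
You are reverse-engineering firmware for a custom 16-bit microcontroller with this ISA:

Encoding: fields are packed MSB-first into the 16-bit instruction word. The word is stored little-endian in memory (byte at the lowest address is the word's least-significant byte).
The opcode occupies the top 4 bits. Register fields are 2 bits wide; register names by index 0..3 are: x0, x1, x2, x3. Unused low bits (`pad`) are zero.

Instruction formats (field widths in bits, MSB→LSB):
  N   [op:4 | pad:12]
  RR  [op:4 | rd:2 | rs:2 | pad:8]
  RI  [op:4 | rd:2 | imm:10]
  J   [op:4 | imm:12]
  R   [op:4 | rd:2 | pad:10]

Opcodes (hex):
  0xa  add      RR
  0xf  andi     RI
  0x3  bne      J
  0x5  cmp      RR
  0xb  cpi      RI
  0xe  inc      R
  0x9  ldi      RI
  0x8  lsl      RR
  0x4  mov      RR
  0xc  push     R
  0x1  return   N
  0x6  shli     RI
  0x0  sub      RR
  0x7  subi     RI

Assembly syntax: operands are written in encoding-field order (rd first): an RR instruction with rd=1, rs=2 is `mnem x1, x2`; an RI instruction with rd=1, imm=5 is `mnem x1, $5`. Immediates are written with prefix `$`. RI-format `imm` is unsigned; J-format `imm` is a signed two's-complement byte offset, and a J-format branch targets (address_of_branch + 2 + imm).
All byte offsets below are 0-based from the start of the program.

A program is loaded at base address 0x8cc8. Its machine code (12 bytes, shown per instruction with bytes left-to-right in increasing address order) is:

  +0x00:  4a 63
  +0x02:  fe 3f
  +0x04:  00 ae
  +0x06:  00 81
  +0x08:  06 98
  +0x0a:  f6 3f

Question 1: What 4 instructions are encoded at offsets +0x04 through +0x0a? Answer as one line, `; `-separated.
[04] 00 ae → 0xae00
  opcode bits[15:12]=0xa: add/RR
  [11:10] rd=3 = x3
  [9:8] rs=2 = x2
[06] 00 81 → 0x8100
  opcode bits[15:12]=0x8: lsl/RR
  [11:10] rd=0 = x0
  [9:8] rs=1 = x1
[08] 06 98 → 0x9806
  opcode bits[15:12]=0x9: ldi/RI
  [11:10] rd=2 = x2
  [9:0] imm=6 = $6
[0a] f6 3f → 0x3ff6
  opcode bits[15:12]=0x3: bne/J
  [11:0] imm=4086 (s12→-10) = $-10

add x3, x2; lsl x0, x1; ldi x2, $6; bne $-10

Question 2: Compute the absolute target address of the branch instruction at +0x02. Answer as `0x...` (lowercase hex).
off 0x02: read fe 3f as little → 0x3ffe
  top 4b → 0x3 → bne [J]
  [11:0] imm=4094 (s12→-2) = $-2
  target = base 0x8cc8 + off 0x02 + 2 + imm -2 = 0x8cca

0x8cca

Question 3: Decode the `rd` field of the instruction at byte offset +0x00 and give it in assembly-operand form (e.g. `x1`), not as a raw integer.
x0

+0x00: 4a 63 ⇒ word 0x634a (little)
  opcode bits[15:12]=0x6: shli/RI
  [11:10] rd=0 = x0
  [9:0] imm=842 = $842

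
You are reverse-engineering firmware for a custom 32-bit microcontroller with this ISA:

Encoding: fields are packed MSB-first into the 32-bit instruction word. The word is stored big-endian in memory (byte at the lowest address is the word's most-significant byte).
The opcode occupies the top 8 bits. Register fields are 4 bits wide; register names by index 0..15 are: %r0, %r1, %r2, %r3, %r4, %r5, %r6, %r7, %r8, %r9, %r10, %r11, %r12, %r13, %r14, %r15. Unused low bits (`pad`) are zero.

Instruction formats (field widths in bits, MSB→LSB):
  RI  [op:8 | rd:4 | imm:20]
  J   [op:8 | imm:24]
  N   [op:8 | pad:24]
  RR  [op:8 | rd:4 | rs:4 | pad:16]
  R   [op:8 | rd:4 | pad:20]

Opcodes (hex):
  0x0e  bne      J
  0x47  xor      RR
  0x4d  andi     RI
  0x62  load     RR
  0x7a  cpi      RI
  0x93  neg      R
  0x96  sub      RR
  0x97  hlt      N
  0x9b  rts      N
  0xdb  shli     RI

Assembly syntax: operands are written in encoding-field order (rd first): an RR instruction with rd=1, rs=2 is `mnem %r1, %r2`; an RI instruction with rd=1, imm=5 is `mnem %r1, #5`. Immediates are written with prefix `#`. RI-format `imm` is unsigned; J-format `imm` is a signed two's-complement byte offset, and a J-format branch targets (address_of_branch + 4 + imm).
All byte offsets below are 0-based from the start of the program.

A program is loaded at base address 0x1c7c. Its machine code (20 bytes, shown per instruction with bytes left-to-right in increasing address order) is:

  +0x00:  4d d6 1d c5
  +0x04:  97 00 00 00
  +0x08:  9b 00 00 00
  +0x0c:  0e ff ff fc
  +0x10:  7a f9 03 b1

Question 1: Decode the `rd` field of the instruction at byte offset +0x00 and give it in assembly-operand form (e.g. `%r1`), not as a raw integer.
off 0x00: read 4d d6 1d c5 as big → 0x4dd61dc5
  top 8b → 0x4d → andi [RI]
  [23:20] rd=13 = %r13
  [19:0] imm=400837 = #400837

%r13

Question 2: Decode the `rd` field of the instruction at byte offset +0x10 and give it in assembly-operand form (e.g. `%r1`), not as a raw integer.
@+10  big-endian(7a f9 03 b1) = 0x7af903b1
  opcode bits[31:24]=0x7a: cpi/RI
  [23:20] rd=15 = %r15
  [19:0] imm=590769 = #590769

%r15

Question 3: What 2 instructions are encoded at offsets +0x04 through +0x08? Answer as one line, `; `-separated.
hlt; rts

@+04  big-endian(97 00 00 00) = 0x97000000
  top 8b → 0x97 → hlt [N]
@+08  big-endian(9b 00 00 00) = 0x9b000000
  top 8b → 0x9b → rts [N]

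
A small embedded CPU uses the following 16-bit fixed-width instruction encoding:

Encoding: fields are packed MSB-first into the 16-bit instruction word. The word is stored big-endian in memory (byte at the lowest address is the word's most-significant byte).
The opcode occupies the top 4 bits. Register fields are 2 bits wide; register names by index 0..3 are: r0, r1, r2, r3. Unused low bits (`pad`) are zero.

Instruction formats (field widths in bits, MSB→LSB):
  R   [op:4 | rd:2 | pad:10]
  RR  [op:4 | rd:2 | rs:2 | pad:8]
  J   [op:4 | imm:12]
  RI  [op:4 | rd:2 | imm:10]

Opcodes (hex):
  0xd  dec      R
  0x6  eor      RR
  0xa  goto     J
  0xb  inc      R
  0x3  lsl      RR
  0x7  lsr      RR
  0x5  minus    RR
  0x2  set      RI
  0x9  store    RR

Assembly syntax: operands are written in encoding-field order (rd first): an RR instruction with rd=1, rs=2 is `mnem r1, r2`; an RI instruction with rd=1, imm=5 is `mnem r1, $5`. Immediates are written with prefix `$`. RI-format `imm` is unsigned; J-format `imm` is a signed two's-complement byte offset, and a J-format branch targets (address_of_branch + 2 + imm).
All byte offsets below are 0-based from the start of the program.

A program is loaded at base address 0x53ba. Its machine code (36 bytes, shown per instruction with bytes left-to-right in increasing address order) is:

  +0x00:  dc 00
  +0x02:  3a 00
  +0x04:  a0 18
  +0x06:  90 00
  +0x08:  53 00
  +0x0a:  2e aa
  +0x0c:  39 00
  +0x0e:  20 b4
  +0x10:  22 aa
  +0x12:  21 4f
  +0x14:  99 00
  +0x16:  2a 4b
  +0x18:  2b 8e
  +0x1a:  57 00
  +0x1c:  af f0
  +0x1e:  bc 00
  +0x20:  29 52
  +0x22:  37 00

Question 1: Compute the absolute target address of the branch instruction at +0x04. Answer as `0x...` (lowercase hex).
0x53d8

@+04  big-endian(a0 18) = 0xa018
  opcode bits[15:12]=0xa: goto/J
  [11:0] imm=24 = $24
  target = base 0x53ba + off 0x04 + 2 + imm 24 = 0x53d8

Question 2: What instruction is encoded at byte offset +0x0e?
set r0, $180

+0x0e: 20 b4 ⇒ word 0x20b4 (big)
  opcode bits[15:12]=0x2: set/RI
  [11:10] rd=0 = r0
  [9:0] imm=180 = $180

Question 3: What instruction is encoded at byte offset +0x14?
@+14  big-endian(99 00) = 0x9900
  top 4b → 0x9 → store [RR]
  [11:10] rd=2 = r2
  [9:8] rs=1 = r1

store r2, r1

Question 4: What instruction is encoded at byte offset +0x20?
set r2, $338

+0x20: 29 52 ⇒ word 0x2952 (big)
  opcode bits[15:12]=0x2: set/RI
  [11:10] rd=2 = r2
  [9:0] imm=338 = $338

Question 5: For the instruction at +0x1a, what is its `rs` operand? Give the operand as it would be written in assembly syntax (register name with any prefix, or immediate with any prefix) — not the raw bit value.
off 0x1a: read 57 00 as big → 0x5700
  op=0x5700>>12=0x5 ⇒ minus (RR)
  rd@[11:10]=0x1 ⇒ r1
  rs@[9:8]=0x3 ⇒ r3

r3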